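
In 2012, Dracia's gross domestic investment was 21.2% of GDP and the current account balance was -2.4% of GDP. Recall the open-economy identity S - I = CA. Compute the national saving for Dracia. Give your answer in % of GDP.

S - I = CA (net lending to the rest of the world).
S = I + CA = 21.2 + (-2.4) = 18.8

18.8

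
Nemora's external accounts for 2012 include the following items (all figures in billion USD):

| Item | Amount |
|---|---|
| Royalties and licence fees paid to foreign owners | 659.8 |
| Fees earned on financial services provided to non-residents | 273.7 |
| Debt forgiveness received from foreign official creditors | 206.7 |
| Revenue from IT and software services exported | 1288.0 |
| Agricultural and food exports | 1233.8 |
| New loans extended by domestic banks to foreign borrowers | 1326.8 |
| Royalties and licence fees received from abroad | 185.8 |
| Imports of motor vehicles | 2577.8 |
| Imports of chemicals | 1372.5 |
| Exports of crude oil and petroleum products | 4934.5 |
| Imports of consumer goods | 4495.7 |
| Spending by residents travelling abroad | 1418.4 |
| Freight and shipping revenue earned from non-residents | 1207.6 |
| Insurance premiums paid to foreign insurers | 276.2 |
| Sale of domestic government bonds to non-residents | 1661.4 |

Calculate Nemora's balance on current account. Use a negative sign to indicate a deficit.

-1677.0

Goods: 1233.8 - 2577.8 - 4495.7 + 4934.5 - 1372.5 = -2277.7
Services: 273.7 - 276.2 + 185.8 + 1207.6 + 1288.0 - 659.8 - 1418.4 = 600.7
Current account = (-2277.7) + 600.7 = -1677.0
(Excluded from the current account — capital account: debt forgiveness received from foreign official creditors 206.7; financial account: new loans extended by domestic banks to foreign borrowers 1326.8, sale of domestic government bonds to non-residents 1661.4.)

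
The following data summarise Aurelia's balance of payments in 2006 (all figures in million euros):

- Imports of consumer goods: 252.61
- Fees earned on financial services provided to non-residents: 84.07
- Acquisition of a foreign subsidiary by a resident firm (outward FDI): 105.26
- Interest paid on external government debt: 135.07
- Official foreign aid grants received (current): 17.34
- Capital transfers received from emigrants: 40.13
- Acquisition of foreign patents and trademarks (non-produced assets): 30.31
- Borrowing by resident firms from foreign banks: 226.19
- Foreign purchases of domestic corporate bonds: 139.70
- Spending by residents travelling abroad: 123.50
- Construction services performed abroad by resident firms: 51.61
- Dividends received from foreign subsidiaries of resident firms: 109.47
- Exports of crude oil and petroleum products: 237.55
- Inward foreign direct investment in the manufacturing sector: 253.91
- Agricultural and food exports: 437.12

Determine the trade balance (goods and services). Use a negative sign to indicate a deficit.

434.24

Goods: 237.55 + 437.12 - 252.61 = 422.06
Services: -123.50 + 51.61 + 84.07 = 12.18
Trade balance = 422.06 + 12.18 = 434.24
(Excluded from the trade balance — financial account: acquisition of a foreign subsidiary by a resident firm (outward FDI) 105.26, borrowing by resident firms from foreign banks 226.19, foreign purchases of domestic corporate bonds 139.70, inward foreign direct investment in the manufacturing sector 253.91; primary income: interest paid on external government debt 135.07, dividends received from foreign subsidiaries of resident firms 109.47; secondary income: official foreign aid grants received (current) 17.34; capital account: capital transfers received from emigrants 40.13, acquisition of foreign patents and trademarks (non-produced assets) 30.31.)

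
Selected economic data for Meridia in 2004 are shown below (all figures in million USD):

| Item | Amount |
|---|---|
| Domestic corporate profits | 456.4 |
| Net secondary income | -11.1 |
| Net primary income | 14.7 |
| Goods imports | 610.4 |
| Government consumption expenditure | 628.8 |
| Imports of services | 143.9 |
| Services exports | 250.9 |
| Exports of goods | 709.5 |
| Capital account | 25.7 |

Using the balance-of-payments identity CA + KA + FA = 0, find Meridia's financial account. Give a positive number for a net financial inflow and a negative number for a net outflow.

-235.4

Goods balance = 709.5 - 610.4 = 99.1
Services balance = 250.9 - 143.9 = 107.0
Trade balance (goods + services) = 99.1 + 107.0 = 206.1
Net primary income = 14.7
Net secondary income = -11.1
Current account = 206.1 + 14.7 + (-11.1) = 209.7
Financial account = -(209.7 + 25.7) = -235.4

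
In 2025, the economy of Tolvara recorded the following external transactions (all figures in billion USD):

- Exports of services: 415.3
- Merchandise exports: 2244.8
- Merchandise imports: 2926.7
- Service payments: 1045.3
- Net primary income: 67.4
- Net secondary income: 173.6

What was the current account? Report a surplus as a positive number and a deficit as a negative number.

Goods balance = 2244.8 - 2926.7 = -681.9
Services balance = 415.3 - 1045.3 = -630.0
Trade balance (goods + services) = -681.9 + (-630.0) = -1311.9
Net primary income = 67.4
Net secondary income = 173.6
Current account = -1311.9 + 67.4 + 173.6 = -1070.9

-1070.9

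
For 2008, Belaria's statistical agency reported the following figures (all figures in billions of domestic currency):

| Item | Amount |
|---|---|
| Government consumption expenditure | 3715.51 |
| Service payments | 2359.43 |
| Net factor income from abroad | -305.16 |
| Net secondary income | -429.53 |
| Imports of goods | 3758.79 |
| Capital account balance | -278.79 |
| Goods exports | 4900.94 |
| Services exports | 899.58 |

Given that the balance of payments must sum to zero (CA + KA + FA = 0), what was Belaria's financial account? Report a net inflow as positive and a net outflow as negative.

Goods balance = 4900.94 - 3758.79 = 1142.15
Services balance = 899.58 - 2359.43 = -1459.85
Trade balance (goods + services) = 1142.15 + (-1459.85) = -317.70
Net primary income = -305.16
Net secondary income = -429.53
Current account = -317.70 + (-305.16) + (-429.53) = -1052.39
Financial account = -(-1052.39 + (-278.79)) = 1331.18

1331.18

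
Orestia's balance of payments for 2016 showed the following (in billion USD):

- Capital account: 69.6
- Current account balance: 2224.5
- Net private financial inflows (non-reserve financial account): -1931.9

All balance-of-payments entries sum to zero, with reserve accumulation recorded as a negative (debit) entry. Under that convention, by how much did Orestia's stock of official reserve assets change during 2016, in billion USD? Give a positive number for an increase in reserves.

362.2

Official reserve transactions balance = -(2224.5 + 69.6 + (-1931.9)) = -362.2
An accumulation of reserves is recorded as a debit (negative entry), so the change in the stock of reserves is the negative of that balance.
Change in official reserves = -(-362.2) = 362.2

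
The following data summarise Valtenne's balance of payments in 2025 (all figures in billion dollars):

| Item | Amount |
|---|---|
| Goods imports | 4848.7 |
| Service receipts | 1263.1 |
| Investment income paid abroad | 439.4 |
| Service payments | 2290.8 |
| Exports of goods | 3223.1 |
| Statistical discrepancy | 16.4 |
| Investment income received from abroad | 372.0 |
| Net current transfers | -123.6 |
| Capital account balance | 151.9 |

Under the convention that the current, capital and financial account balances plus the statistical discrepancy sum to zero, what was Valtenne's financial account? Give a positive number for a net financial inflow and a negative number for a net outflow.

2676.0

Goods balance = 3223.1 - 4848.7 = -1625.6
Services balance = 1263.1 - 2290.8 = -1027.7
Trade balance (goods + services) = -1625.6 + (-1027.7) = -2653.3
Net primary income = 372.0 - 439.4 = -67.4
Net secondary income = -123.6
Current account = -2653.3 + (-67.4) + (-123.6) = -2844.3
Financial account = -(-2844.3 + 151.9 + 16.4) = 2676.0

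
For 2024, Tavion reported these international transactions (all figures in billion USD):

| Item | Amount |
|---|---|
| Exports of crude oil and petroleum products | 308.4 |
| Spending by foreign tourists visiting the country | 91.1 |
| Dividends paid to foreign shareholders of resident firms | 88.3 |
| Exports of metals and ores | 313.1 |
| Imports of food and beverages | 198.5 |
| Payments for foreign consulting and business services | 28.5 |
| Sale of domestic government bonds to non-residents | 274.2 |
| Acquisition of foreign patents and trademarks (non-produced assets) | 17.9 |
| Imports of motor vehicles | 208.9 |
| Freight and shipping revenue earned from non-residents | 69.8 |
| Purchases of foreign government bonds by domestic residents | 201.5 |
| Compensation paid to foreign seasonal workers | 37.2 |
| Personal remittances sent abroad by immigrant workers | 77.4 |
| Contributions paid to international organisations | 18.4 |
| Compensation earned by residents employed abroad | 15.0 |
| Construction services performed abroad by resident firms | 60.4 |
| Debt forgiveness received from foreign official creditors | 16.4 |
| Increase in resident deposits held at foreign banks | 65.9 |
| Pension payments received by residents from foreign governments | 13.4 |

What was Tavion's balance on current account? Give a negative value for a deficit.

Goods: 308.4 - 208.9 + 313.1 - 198.5 = 214.1
Services: 91.1 + 60.4 - 28.5 + 69.8 = 192.8
Primary income: 15.0 - 37.2 - 88.3 = -110.5
Secondary income: -18.4 + 13.4 - 77.4 = -82.4
Current account = 214.1 + 192.8 + (-110.5) + (-82.4) = 214.0
(Excluded from the current account — financial account: sale of domestic government bonds to non-residents 274.2, purchases of foreign government bonds by domestic residents 201.5, increase in resident deposits held at foreign banks 65.9; capital account: acquisition of foreign patents and trademarks (non-produced assets) 17.9, debt forgiveness received from foreign official creditors 16.4.)

214.0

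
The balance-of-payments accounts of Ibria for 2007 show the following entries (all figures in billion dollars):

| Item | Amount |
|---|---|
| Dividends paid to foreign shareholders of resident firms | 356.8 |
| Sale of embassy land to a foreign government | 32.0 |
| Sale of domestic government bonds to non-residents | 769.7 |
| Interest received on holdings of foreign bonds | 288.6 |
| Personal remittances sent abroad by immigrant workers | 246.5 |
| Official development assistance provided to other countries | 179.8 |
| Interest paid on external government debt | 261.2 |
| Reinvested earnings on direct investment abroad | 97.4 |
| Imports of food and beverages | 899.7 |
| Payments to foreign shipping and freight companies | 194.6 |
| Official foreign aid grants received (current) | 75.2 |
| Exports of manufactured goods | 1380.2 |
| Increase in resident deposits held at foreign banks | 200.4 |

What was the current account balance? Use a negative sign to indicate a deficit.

Goods: 1380.2 - 899.7 = 480.5
Services: -194.6
Primary income: 288.6 - 261.2 + 97.4 - 356.8 = -232.0
Secondary income: -179.8 + 75.2 - 246.5 = -351.1
Current account = 480.5 + (-194.6) + (-232.0) + (-351.1) = -297.2
(Excluded from the current account — capital account: sale of embassy land to a foreign government 32.0; financial account: sale of domestic government bonds to non-residents 769.7, increase in resident deposits held at foreign banks 200.4.)

-297.2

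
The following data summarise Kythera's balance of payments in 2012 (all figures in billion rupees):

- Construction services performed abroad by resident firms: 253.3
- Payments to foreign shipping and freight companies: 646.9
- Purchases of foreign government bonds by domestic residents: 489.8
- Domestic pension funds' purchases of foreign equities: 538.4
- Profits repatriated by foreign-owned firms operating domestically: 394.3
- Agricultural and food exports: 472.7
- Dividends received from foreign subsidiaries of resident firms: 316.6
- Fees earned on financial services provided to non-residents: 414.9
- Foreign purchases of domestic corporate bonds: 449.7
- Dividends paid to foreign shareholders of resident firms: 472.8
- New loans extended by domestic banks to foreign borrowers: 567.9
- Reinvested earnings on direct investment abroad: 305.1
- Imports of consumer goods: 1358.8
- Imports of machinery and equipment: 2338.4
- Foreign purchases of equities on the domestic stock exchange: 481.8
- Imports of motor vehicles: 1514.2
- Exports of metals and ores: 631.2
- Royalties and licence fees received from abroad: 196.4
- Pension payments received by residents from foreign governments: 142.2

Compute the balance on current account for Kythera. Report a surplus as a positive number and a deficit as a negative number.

-3993.0

Goods: -1514.2 - 2338.4 - 1358.8 + 472.7 + 631.2 = -4107.5
Services: 196.4 + 253.3 + 414.9 - 646.9 = 217.7
Primary income: 305.1 + 316.6 - 472.8 - 394.3 = -245.4
Secondary income: 142.2
Current account = (-4107.5) + 217.7 + (-245.4) + 142.2 = -3993.0
(Excluded from the current account — financial account: purchases of foreign government bonds by domestic residents 489.8, domestic pension funds' purchases of foreign equities 538.4, foreign purchases of domestic corporate bonds 449.7, new loans extended by domestic banks to foreign borrowers 567.9, foreign purchases of equities on the domestic stock exchange 481.8.)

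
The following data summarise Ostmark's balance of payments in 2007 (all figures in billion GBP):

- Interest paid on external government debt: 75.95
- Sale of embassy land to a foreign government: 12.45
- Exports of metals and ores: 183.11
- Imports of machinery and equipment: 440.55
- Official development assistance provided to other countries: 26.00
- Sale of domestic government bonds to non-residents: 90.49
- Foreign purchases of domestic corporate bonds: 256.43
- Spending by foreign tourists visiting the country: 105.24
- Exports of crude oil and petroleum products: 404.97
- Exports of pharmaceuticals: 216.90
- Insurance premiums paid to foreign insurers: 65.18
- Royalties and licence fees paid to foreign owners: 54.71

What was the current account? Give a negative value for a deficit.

Goods: 183.11 + 404.97 - 440.55 + 216.90 = 364.43
Services: -65.18 + 105.24 - 54.71 = -14.65
Primary income: -75.95
Secondary income: -26.00
Current account = 364.43 + (-14.65) + (-75.95) + (-26.00) = 247.83
(Excluded from the current account — capital account: sale of embassy land to a foreign government 12.45; financial account: sale of domestic government bonds to non-residents 90.49, foreign purchases of domestic corporate bonds 256.43.)

247.83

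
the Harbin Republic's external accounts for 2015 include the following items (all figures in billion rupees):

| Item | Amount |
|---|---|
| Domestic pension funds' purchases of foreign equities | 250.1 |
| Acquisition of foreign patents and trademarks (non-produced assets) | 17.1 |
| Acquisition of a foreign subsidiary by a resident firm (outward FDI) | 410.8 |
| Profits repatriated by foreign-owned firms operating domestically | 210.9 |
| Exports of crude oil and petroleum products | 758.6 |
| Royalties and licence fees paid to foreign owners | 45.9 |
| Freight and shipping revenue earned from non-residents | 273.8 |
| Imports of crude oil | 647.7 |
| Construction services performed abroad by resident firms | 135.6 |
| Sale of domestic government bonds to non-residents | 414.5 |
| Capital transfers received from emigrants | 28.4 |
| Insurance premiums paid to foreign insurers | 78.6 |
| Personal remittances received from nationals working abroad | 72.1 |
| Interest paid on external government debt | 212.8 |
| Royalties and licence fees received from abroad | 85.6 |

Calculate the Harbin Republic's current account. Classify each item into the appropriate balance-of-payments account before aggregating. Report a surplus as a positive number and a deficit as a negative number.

Goods: -647.7 + 758.6 = 110.9
Services: -45.9 + 85.6 - 78.6 + 135.6 + 273.8 = 370.5
Primary income: -210.9 - 212.8 = -423.7
Secondary income: 72.1
Current account = 110.9 + 370.5 + (-423.7) + 72.1 = 129.8
(Excluded from the current account — financial account: domestic pension funds' purchases of foreign equities 250.1, acquisition of a foreign subsidiary by a resident firm (outward FDI) 410.8, sale of domestic government bonds to non-residents 414.5; capital account: acquisition of foreign patents and trademarks (non-produced assets) 17.1, capital transfers received from emigrants 28.4.)

129.8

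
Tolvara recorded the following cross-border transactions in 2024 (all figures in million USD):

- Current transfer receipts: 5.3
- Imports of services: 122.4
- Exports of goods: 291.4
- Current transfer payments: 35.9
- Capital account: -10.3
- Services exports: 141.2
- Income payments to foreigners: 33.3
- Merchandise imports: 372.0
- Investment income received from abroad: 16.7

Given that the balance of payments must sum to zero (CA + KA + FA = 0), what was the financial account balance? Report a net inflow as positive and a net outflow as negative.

Goods balance = 291.4 - 372.0 = -80.6
Services balance = 141.2 - 122.4 = 18.8
Trade balance (goods + services) = -80.6 + 18.8 = -61.8
Net primary income = 16.7 - 33.3 = -16.6
Net secondary income = 5.3 - 35.9 = -30.6
Current account = -61.8 + (-16.6) + (-30.6) = -109.0
Financial account = -(-109.0 + (-10.3)) = 119.3

119.3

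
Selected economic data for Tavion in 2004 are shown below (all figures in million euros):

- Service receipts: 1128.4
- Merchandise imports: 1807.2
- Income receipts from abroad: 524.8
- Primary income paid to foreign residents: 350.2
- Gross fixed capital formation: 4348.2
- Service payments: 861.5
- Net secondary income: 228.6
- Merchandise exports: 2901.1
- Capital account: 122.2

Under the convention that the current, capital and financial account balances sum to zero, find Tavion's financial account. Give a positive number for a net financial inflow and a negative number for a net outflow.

-1886.2

Goods balance = 2901.1 - 1807.2 = 1093.9
Services balance = 1128.4 - 861.5 = 266.9
Trade balance (goods + services) = 1093.9 + 266.9 = 1360.8
Net primary income = 524.8 - 350.2 = 174.6
Net secondary income = 228.6
Current account = 1360.8 + 174.6 + 228.6 = 1764.0
Financial account = -(1764.0 + 122.2) = -1886.2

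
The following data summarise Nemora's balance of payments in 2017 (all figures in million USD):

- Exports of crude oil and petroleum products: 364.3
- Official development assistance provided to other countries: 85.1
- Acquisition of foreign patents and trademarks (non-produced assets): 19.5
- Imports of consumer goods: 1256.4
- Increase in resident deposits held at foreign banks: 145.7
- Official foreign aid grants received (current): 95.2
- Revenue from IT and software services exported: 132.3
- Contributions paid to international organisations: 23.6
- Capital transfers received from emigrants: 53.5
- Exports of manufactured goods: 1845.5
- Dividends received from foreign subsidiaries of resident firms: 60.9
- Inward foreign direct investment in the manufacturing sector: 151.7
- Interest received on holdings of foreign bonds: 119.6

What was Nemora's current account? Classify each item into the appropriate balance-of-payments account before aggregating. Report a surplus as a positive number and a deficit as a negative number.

1252.7

Goods: -1256.4 + 364.3 + 1845.5 = 953.4
Services: 132.3
Primary income: 119.6 + 60.9 = 180.5
Secondary income: 95.2 - 23.6 - 85.1 = -13.5
Current account = 953.4 + 132.3 + 180.5 + (-13.5) = 1252.7
(Excluded from the current account — capital account: acquisition of foreign patents and trademarks (non-produced assets) 19.5, capital transfers received from emigrants 53.5; financial account: increase in resident deposits held at foreign banks 145.7, inward foreign direct investment in the manufacturing sector 151.7.)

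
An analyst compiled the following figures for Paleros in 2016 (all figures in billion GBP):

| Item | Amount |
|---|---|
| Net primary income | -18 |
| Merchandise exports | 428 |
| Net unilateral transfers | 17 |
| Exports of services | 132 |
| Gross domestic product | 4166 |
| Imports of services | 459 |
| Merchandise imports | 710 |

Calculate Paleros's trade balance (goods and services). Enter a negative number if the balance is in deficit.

-609

Goods balance = 428 - 710 = -282
Services balance = 132 - 459 = -327
Trade balance (goods + services) = -282 + (-327) = -609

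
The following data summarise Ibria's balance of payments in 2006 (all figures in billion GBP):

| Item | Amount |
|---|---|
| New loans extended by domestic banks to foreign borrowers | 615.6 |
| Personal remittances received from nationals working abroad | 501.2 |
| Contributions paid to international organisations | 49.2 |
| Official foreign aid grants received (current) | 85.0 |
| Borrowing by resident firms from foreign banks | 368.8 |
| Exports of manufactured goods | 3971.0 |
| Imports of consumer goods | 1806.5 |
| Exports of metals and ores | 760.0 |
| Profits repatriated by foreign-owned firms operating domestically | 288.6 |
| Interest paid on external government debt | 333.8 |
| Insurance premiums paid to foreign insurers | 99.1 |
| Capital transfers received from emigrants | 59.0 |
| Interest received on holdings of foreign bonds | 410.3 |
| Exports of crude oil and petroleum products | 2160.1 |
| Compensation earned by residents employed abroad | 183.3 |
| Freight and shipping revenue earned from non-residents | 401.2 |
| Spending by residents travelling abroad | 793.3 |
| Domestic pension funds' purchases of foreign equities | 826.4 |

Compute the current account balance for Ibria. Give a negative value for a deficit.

5101.6

Goods: 2160.1 + 760.0 - 1806.5 + 3971.0 = 5084.6
Services: 401.2 - 99.1 - 793.3 = -491.2
Primary income: -333.8 + 410.3 + 183.3 - 288.6 = -28.8
Secondary income: -49.2 + 501.2 + 85.0 = 537.0
Current account = 5084.6 + (-491.2) + (-28.8) + 537.0 = 5101.6
(Excluded from the current account — financial account: new loans extended by domestic banks to foreign borrowers 615.6, borrowing by resident firms from foreign banks 368.8, domestic pension funds' purchases of foreign equities 826.4; capital account: capital transfers received from emigrants 59.0.)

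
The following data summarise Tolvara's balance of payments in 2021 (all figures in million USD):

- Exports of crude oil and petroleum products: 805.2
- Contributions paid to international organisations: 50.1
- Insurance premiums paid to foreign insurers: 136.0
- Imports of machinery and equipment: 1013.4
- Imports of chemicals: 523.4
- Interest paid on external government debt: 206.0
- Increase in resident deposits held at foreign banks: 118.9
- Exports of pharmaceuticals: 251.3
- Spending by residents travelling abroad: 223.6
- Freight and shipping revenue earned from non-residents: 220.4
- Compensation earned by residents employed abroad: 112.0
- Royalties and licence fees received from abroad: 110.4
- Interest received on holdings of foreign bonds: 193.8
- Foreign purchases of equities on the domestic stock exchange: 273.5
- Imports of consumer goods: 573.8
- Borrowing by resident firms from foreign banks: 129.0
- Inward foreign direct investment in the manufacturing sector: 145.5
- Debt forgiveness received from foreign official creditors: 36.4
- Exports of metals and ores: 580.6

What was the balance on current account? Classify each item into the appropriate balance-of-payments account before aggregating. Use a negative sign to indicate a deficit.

Goods: 580.6 + 805.2 + 251.3 - 1013.4 - 573.8 - 523.4 = -473.5
Services: 220.4 - 136.0 - 223.6 + 110.4 = -28.8
Primary income: 112.0 - 206.0 + 193.8 = 99.8
Secondary income: -50.1
Current account = (-473.5) + (-28.8) + 99.8 + (-50.1) = -452.6
(Excluded from the current account — financial account: increase in resident deposits held at foreign banks 118.9, foreign purchases of equities on the domestic stock exchange 273.5, borrowing by resident firms from foreign banks 129.0, inward foreign direct investment in the manufacturing sector 145.5; capital account: debt forgiveness received from foreign official creditors 36.4.)

-452.6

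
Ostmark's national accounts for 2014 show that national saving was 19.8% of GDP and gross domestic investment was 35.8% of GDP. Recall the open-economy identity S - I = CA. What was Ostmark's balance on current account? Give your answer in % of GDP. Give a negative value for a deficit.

-16.0

S - I = CA (net lending to the rest of the world).
CA = S - I = 19.8 - 35.8 = -16.0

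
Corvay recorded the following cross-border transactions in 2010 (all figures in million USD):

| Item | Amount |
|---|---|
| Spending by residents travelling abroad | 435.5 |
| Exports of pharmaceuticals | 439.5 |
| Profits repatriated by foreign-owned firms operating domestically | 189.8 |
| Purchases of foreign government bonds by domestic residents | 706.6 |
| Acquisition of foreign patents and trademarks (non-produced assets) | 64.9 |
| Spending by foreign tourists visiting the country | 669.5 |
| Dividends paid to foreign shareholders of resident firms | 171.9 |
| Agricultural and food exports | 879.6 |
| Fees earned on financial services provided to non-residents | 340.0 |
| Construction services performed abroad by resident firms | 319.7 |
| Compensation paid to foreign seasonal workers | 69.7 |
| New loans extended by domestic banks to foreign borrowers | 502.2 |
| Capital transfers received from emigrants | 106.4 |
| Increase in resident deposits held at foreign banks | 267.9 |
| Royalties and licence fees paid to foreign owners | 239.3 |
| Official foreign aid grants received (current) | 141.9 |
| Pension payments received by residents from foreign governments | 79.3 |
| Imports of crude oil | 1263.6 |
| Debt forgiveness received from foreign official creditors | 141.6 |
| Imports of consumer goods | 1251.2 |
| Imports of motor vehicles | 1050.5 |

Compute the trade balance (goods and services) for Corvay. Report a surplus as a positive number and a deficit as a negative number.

-1591.8

Goods: -1251.2 + 439.5 - 1263.6 + 879.6 - 1050.5 = -2246.2
Services: 669.5 - 435.5 - 239.3 + 340.0 + 319.7 = 654.4
Trade balance = -2246.2 + 654.4 = -1591.8
(Excluded from the trade balance — primary income: profits repatriated by foreign-owned firms operating domestically 189.8, dividends paid to foreign shareholders of resident firms 171.9, compensation paid to foreign seasonal workers 69.7; financial account: purchases of foreign government bonds by domestic residents 706.6, new loans extended by domestic banks to foreign borrowers 502.2, increase in resident deposits held at foreign banks 267.9; capital account: acquisition of foreign patents and trademarks (non-produced assets) 64.9, capital transfers received from emigrants 106.4, debt forgiveness received from foreign official creditors 141.6; secondary income: official foreign aid grants received (current) 141.9, pension payments received by residents from foreign governments 79.3.)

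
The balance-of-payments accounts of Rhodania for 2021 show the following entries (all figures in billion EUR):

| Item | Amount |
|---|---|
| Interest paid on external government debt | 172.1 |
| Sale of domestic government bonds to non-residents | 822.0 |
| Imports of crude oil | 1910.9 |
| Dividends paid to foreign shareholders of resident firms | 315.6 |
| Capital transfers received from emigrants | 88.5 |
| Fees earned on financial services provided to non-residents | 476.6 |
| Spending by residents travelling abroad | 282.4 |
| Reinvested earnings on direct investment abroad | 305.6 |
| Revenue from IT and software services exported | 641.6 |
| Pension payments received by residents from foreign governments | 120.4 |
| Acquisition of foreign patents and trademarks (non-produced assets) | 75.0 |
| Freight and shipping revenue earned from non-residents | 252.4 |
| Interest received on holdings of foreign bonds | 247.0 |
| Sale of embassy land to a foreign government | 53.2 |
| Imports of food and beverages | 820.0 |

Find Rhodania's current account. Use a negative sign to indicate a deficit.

Goods: -1910.9 - 820.0 = -2730.9
Services: 476.6 - 282.4 + 641.6 + 252.4 = 1088.2
Primary income: 305.6 - 172.1 - 315.6 + 247.0 = 64.9
Secondary income: 120.4
Current account = (-2730.9) + 1088.2 + 64.9 + 120.4 = -1457.4
(Excluded from the current account — financial account: sale of domestic government bonds to non-residents 822.0; capital account: capital transfers received from emigrants 88.5, acquisition of foreign patents and trademarks (non-produced assets) 75.0, sale of embassy land to a foreign government 53.2.)

-1457.4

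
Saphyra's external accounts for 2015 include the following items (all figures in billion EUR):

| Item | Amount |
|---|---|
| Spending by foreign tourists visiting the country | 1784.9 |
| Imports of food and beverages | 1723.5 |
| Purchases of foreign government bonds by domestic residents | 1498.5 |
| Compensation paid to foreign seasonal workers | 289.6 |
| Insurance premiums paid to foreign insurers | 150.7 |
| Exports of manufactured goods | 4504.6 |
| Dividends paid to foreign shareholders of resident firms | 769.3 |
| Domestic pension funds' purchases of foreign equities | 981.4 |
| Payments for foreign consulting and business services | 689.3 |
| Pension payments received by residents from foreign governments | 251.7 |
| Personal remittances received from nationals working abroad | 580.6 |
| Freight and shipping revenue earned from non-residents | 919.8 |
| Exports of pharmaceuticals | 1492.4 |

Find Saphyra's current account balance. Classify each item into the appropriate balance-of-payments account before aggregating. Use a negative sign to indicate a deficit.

5911.6

Goods: 1492.4 + 4504.6 - 1723.5 = 4273.5
Services: 1784.9 - 150.7 + 919.8 - 689.3 = 1864.7
Primary income: -769.3 - 289.6 = -1058.9
Secondary income: 580.6 + 251.7 = 832.3
Current account = 4273.5 + 1864.7 + (-1058.9) + 832.3 = 5911.6
(Excluded from the current account — financial account: purchases of foreign government bonds by domestic residents 1498.5, domestic pension funds' purchases of foreign equities 981.4.)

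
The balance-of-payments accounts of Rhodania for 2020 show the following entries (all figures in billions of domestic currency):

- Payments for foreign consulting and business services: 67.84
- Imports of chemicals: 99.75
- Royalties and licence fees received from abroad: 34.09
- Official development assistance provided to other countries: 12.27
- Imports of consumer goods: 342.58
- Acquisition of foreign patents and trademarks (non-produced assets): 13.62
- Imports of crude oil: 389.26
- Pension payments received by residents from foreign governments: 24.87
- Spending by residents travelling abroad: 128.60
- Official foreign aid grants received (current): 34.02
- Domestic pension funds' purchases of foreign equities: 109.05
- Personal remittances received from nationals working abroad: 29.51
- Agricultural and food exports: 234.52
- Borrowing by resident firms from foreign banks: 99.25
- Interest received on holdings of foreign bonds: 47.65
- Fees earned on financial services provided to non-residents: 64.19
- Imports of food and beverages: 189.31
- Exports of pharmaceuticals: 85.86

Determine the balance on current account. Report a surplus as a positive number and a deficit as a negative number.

-674.90

Goods: -99.75 - 342.58 - 189.31 + 85.86 - 389.26 + 234.52 = -700.52
Services: 64.19 - 67.84 + 34.09 - 128.60 = -98.16
Primary income: 47.65
Secondary income: 34.02 + 29.51 - 12.27 + 24.87 = 76.13
Current account = (-700.52) + (-98.16) + 47.65 + 76.13 = -674.90
(Excluded from the current account — capital account: acquisition of foreign patents and trademarks (non-produced assets) 13.62; financial account: domestic pension funds' purchases of foreign equities 109.05, borrowing by resident firms from foreign banks 99.25.)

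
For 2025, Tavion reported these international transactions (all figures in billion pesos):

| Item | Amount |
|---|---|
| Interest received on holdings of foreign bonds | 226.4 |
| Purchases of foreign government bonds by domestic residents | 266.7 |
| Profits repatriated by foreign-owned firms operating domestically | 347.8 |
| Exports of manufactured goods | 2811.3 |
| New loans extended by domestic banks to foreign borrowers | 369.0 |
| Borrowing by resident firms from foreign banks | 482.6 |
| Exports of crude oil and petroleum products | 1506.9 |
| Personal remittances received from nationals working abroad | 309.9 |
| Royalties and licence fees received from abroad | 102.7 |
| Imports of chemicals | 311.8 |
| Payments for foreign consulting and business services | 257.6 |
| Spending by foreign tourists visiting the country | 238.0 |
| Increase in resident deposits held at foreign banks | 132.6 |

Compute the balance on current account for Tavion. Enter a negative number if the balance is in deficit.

Goods: 2811.3 - 311.8 + 1506.9 = 4006.4
Services: -257.6 + 102.7 + 238.0 = 83.1
Primary income: 226.4 - 347.8 = -121.4
Secondary income: 309.9
Current account = 4006.4 + 83.1 + (-121.4) + 309.9 = 4278.0
(Excluded from the current account — financial account: purchases of foreign government bonds by domestic residents 266.7, new loans extended by domestic banks to foreign borrowers 369.0, borrowing by resident firms from foreign banks 482.6, increase in resident deposits held at foreign banks 132.6.)

4278.0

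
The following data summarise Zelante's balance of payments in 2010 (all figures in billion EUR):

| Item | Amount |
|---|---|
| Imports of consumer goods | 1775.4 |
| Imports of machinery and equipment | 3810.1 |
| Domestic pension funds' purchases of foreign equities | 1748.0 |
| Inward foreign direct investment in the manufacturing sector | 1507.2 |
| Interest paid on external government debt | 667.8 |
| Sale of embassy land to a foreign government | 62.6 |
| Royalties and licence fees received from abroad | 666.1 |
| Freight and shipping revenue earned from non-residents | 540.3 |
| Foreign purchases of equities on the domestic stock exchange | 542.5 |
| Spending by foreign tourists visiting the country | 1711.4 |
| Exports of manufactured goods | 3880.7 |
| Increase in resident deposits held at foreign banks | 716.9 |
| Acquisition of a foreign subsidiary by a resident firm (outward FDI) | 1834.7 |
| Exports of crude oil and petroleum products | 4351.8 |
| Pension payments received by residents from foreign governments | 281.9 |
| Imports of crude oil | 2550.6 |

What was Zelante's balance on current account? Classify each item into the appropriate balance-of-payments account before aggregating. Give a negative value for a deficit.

2628.3

Goods: -3810.1 + 3880.7 + 4351.8 - 2550.6 - 1775.4 = 96.4
Services: 540.3 + 666.1 + 1711.4 = 2917.8
Primary income: -667.8
Secondary income: 281.9
Current account = 96.4 + 2917.8 + (-667.8) + 281.9 = 2628.3
(Excluded from the current account — financial account: domestic pension funds' purchases of foreign equities 1748.0, inward foreign direct investment in the manufacturing sector 1507.2, foreign purchases of equities on the domestic stock exchange 542.5, increase in resident deposits held at foreign banks 716.9, acquisition of a foreign subsidiary by a resident firm (outward FDI) 1834.7; capital account: sale of embassy land to a foreign government 62.6.)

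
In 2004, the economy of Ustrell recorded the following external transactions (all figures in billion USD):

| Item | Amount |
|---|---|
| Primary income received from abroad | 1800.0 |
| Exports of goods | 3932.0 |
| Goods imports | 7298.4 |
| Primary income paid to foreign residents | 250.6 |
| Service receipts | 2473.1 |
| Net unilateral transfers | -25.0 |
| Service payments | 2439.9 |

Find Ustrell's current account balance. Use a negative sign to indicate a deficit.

Goods balance = 3932.0 - 7298.4 = -3366.4
Services balance = 2473.1 - 2439.9 = 33.2
Trade balance (goods + services) = -3366.4 + 33.2 = -3333.2
Net primary income = 1800.0 - 250.6 = 1549.4
Net secondary income = -25.0
Current account = -3333.2 + 1549.4 + (-25.0) = -1808.8

-1808.8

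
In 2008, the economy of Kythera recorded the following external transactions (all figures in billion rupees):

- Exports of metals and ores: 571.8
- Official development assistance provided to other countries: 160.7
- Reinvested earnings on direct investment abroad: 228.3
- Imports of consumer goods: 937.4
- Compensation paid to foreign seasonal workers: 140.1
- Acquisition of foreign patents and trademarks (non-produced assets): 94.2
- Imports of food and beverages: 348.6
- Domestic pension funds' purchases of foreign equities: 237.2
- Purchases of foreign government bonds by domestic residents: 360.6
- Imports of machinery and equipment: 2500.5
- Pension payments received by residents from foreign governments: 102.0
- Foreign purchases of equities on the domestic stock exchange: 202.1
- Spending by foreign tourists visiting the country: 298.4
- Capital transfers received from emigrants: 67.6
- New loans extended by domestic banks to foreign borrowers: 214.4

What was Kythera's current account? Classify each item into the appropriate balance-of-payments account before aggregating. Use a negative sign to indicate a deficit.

-2886.8

Goods: -2500.5 + 571.8 - 348.6 - 937.4 = -3214.7
Services: 298.4
Primary income: 228.3 - 140.1 = 88.2
Secondary income: -160.7 + 102.0 = -58.7
Current account = (-3214.7) + 298.4 + 88.2 + (-58.7) = -2886.8
(Excluded from the current account — capital account: acquisition of foreign patents and trademarks (non-produced assets) 94.2, capital transfers received from emigrants 67.6; financial account: domestic pension funds' purchases of foreign equities 237.2, purchases of foreign government bonds by domestic residents 360.6, foreign purchases of equities on the domestic stock exchange 202.1, new loans extended by domestic banks to foreign borrowers 214.4.)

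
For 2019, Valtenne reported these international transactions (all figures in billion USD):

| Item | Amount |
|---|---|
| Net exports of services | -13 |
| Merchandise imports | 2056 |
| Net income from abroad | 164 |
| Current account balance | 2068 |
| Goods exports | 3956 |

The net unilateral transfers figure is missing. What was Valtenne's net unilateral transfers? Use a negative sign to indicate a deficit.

17

Current account = goods balance + services balance + net primary income + net secondary income
Sum of the known components = 2051
Net unilateral transfers = CA - (known components) = 2068 - 2051 = 17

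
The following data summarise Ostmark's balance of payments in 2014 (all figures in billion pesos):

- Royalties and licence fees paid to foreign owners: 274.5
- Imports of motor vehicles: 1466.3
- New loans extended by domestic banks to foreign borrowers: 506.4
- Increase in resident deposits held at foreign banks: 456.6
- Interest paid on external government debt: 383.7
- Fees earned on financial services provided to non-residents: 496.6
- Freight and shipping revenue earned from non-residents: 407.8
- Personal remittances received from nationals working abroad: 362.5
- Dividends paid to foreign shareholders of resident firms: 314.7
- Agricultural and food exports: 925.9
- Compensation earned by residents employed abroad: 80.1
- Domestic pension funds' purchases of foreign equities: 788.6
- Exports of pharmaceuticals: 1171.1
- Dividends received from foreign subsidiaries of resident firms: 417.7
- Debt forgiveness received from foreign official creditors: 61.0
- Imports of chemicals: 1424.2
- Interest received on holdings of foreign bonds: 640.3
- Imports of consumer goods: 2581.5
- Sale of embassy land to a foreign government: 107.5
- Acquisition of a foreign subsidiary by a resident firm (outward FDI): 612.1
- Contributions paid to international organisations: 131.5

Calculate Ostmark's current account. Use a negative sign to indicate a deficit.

Goods: -1424.2 + 1171.1 - 1466.3 + 925.9 - 2581.5 = -3375.0
Services: 496.6 + 407.8 - 274.5 = 629.9
Primary income: 80.1 - 383.7 + 640.3 - 314.7 + 417.7 = 439.7
Secondary income: 362.5 - 131.5 = 231.0
Current account = (-3375.0) + 629.9 + 439.7 + 231.0 = -2074.4
(Excluded from the current account — financial account: new loans extended by domestic banks to foreign borrowers 506.4, increase in resident deposits held at foreign banks 456.6, domestic pension funds' purchases of foreign equities 788.6, acquisition of a foreign subsidiary by a resident firm (outward FDI) 612.1; capital account: debt forgiveness received from foreign official creditors 61.0, sale of embassy land to a foreign government 107.5.)

-2074.4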